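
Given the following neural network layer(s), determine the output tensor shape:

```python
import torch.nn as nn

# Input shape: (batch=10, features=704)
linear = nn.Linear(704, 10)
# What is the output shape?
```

Input: (10, 704) -> Output: (10, 10)

Answer: (10, 10)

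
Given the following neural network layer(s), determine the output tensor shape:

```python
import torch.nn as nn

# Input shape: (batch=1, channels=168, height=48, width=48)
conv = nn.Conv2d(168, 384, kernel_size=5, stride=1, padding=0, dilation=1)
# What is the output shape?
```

Input: (1, 168, 48, 48) -> Output: (1, 384, 44, 44)

Answer: (1, 384, 44, 44)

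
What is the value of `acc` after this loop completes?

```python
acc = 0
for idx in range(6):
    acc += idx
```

Sum of 0 to 5 = 15
`acc` takes the values: 0 → 1 → 3 → 6 → 10 → 15

Answer: 15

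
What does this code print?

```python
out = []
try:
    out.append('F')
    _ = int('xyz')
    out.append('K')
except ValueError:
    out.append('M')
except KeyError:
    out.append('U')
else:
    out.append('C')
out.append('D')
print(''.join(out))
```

Execution trace: 'F' (try body) → 'M' (except ValueError) → 'D' (after the try/except). Output: FMD

Answer: FMD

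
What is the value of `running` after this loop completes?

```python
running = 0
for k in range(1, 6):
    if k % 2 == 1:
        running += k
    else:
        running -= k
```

Add odd, subtract even
`running` takes the values: 0 → 1 → -1 → 2 → -2 → 3

Answer: 3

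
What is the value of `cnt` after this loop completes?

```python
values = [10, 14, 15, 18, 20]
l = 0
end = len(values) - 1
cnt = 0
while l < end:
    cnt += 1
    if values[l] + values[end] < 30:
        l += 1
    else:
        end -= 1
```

Steps to find pair summing to 30
`cnt` takes the values: 0 → 1 → 2 → 3 → 4

Answer: 4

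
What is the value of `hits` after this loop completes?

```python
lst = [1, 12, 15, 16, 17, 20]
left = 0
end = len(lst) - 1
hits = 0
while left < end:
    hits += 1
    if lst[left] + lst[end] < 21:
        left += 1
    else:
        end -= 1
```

Steps to find pair summing to 21
`hits` takes the values: 0 → 1 → 2 → 3 → 4 → 5

Answer: 5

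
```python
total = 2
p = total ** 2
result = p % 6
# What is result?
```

Trace:
`total = 2` → total = 2
`p = total ** 2` → p = 4
`result = p % 6` → result = 4
So result = 4

Answer: 4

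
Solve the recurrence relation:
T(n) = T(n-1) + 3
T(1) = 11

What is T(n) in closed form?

Unrolling: T(n) = T(1) + 3·(n-1) = 11 + 3(n-1) = 3n + 8.

Answer: T(n) = 3n + 8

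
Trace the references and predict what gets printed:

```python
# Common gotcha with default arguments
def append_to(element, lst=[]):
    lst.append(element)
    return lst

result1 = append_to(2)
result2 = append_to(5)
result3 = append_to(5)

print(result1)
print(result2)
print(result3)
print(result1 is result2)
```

Key concept: mutable default argument gotcha.
Step by step:
`result1 = append_to(2)` → result1 = [2]
`result2 = append_to(5)` → result1 = [2, 5] (same object as result2); result2 = [2, 5] (same object as result1)
`result3 = append_to(5)` → result1 = [2, 5, 5] (same object as result2, result3); result2 = [2, 5, 5] (same object as result1, result3); result3 = [2, 5, 5] (same object as result1, result2)
`print(result1)` → prints [2, 5, 5]
`print(result2)` → prints [2, 5, 5]
`print(result3)` → prints [2, 5, 5]
`print(result1 is result2)` → prints True

Answer:
[2, 5, 5]
[2, 5, 5]
[2, 5, 5]
True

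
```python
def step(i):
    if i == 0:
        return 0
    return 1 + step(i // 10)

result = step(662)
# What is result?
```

Count of digits of 662: 3

Answer: 3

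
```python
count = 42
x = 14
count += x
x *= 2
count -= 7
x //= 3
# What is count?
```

Trace:
`count = 42` → count = 42
`x = 14` → x = 14
`count += x` → count = 56
`x *= 2` → x = 28
`count -= 7` → count = 49
`x //= 3` → x = 9
So count = 49

Answer: 49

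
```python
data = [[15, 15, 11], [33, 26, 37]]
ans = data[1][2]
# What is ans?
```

Trace:
`data = [[15, 15, 11], [33, 26, 37]]` → data = [[15, 15, 11], [33, 26, 37]]
`ans = data[1][2]` → ans = 37
So ans = 37

Answer: 37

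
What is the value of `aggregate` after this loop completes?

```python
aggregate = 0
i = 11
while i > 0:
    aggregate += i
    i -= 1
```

Sum 11 down to 1
`aggregate` takes the values: 0 → 11 → 21 → 30 → 38 → 45 → 51 → 56 → 60 → 63 → 65 → 66

Answer: 66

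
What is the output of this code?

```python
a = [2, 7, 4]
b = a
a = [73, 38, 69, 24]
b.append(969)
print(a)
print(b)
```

Key concept: rebinding vs mutation: a is rebound to a new list, b still points at the original.
Step by step:
`a = [2, 7, 4]` → a = [2, 7, 4]
`b = a` → b = [2, 7, 4] (same object as a)
`a = [73, 38, 69, 24]` → a = [73, 38, 69, 24]
`b.append(969)` → b = [2, 7, 4, 969]
`print(a)` → prints [73, 38, 69, 24]
`print(b)` → prints [2, 7, 4, 969]

Answer:
[73, 38, 69, 24]
[2, 7, 4, 969]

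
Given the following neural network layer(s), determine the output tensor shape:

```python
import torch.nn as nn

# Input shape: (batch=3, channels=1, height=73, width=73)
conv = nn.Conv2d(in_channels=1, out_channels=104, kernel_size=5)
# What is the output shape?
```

Input: (3, 1, 73, 73) -> Output: (3, 104, 69, 69)

Answer: (3, 104, 69, 69)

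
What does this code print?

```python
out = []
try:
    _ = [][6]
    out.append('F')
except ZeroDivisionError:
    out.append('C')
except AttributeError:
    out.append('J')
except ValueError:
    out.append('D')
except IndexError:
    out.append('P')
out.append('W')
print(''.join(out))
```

Execution trace: 'P' (except IndexError) → 'W' (after the try/except). Output: PW

Answer: PW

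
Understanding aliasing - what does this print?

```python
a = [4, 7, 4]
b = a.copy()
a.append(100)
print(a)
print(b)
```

Key concept: list.copy() creates independent copy.
Step by step:
`a = [4, 7, 4]` → a = [4, 7, 4]
`b = a.copy()` → b = [4, 7, 4]
`a.append(100)` → a = [4, 7, 4, 100]
`print(a)` → prints [4, 7, 4, 100]
`print(b)` → prints [4, 7, 4]

Answer:
[4, 7, 4, 100]
[4, 7, 4]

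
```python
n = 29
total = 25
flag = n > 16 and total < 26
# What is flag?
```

Trace:
`n = 29` → n = 29
`total = 25` → total = 25
`flag = n > 16 and total < 26` → flag = True
So flag = True

Answer: True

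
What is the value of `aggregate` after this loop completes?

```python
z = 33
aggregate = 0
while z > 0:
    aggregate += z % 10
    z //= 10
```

Sum digits of 33
`aggregate` takes the values: 0 → 3 → 6

Answer: 6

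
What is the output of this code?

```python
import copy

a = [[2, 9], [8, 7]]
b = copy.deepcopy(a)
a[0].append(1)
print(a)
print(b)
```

Key concept: deep copy is fully independent.
Step by step:
`a = [[2, 9], [8, 7]]` → a = [[2, 9], [8, 7]]
`b = copy.deepcopy(a)` → b = [[2, 9], [8, 7]]
`a[0].append(1)` → a = [[2, 9, 1], [8, 7]]
`print(a)` → prints [[2, 9, 1], [8, 7]]
`print(b)` → prints [[2, 9], [8, 7]]

Answer:
[[2, 9, 1], [8, 7]]
[[2, 9], [8, 7]]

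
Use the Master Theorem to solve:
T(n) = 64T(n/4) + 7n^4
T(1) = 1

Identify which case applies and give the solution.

a=64, b=4, f(n)=7n^4. log_4(64) = 3. Since c=4 > 3 and the regularity condition holds (64(n/4)^4 = (64/4^4)n^4 with 64/4^4 < 1), Case 3 applies: T(n) = Θ(f(n)) = O(n^4).

Answer: O(n^4) - Case 3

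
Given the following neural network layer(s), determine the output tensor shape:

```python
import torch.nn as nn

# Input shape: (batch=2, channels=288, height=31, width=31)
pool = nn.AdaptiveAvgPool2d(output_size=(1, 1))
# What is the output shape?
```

Input: (2, 288, 31, 31) -> Output: (2, 288, 1, 1)

Answer: (2, 288, 1, 1)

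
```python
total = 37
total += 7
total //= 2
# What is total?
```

Trace:
`total = 37` → total = 37
`total += 7` → total = 44
`total //= 2` → total = 22
So total = 22

Answer: 22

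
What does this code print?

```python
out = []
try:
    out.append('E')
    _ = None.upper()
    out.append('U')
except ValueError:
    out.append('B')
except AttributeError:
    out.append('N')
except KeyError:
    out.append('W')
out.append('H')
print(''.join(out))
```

Execution trace: 'E' (try body) → 'N' (except AttributeError) → 'H' (after the try/except). Output: ENH

Answer: ENH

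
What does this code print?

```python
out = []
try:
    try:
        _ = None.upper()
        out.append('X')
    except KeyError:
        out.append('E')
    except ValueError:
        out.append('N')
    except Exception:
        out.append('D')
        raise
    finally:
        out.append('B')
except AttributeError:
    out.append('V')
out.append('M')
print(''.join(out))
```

Execution trace: 'D' (inner except Exception) → 'B' (inner finally) → 'V' (outer except AttributeError) → 'M' (after the try/except). Output: DBVM

Answer: DBVM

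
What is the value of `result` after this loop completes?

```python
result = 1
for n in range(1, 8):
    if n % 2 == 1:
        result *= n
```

Product of odd numbers 1 to 7
`result` takes the values: 1 → 3 → 15 → 105

Answer: 105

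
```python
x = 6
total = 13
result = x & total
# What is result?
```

Trace:
`x = 6` → x = 6
`total = 13` → total = 13
`result = x & total` → result = 4
So result = 4

Answer: 4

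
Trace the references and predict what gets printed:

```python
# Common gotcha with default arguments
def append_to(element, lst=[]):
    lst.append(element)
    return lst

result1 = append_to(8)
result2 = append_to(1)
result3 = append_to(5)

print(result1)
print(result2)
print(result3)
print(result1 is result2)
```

Key concept: mutable default argument gotcha.
Step by step:
`result1 = append_to(8)` → result1 = [8]
`result2 = append_to(1)` → result1 = [8, 1] (same object as result2); result2 = [8, 1] (same object as result1)
`result3 = append_to(5)` → result1 = [8, 1, 5] (same object as result2, result3); result2 = [8, 1, 5] (same object as result1, result3); result3 = [8, 1, 5] (same object as result1, result2)
`print(result1)` → prints [8, 1, 5]
`print(result2)` → prints [8, 1, 5]
`print(result3)` → prints [8, 1, 5]
`print(result1 is result2)` → prints True

Answer:
[8, 1, 5]
[8, 1, 5]
[8, 1, 5]
True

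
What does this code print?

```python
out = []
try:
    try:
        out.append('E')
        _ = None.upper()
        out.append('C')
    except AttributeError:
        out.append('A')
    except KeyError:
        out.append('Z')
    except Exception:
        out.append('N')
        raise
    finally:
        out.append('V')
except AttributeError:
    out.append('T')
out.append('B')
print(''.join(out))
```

Execution trace: 'E' (inner try body) → 'A' (inner except AttributeError) → 'V' (inner finally) → 'B' (after the try/except). Output: EAVB

Answer: EAVB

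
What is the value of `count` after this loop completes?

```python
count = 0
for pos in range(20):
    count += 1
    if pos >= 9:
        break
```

Loop breaks when pos reaches 9, count is 10
`count` takes the values: 0 → 1 → 2 → 3 → 4 → 5 → 6 → 7 → 8 → 9 → 10

Answer: 10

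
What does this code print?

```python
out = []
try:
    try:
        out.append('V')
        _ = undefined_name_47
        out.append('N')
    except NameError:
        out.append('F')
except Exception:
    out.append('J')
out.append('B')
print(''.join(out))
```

Execution trace: 'V' (inner try body) → 'F' (inner except NameError) → 'B' (after the try/except). Output: VFB

Answer: VFB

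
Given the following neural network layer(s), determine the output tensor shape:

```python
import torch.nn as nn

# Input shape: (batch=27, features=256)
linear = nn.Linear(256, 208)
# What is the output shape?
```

Input: (27, 256) -> Output: (27, 208)

Answer: (27, 208)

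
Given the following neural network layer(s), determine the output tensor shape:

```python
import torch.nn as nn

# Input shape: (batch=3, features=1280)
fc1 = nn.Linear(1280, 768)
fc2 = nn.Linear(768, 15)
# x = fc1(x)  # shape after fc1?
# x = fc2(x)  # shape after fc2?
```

Input: (3, 1280) -> after fc1: (3, 768) -> Output: (3, 15)

Answer: (3, 15)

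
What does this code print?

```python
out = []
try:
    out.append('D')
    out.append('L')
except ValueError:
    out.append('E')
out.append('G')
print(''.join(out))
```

Execution trace: 'D' (try body) → 'L' (try body, no exception) → 'G' (after the try/except). Output: DLG

Answer: DLG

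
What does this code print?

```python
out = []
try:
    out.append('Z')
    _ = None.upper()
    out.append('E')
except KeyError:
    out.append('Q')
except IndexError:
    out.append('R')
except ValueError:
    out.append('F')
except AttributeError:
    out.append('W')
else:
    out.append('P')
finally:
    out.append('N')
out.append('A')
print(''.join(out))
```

Execution trace: 'Z' (try body) → 'W' (except AttributeError) → 'N' (finally) → 'A' (after the try/except). Output: ZWNA

Answer: ZWNA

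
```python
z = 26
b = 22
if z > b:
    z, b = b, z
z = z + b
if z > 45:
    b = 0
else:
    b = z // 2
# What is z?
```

Trace:
`z = 26` → z = 26
`b = 22` → b = 22
`if z > b: ...` → z > b is True → z = 22; b = 26
`z = z + b` → z = 48
`if z > 45: ...` → z > 45 is True → b = 0
So z = 48

Answer: 48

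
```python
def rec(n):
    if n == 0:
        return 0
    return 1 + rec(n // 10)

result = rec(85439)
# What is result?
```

Count of digits of 85439: 5

Answer: 5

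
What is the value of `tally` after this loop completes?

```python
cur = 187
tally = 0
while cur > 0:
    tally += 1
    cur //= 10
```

Count digits by repeated division by 10
`tally` takes the values: 0 → 1 → 2 → 3

Answer: 3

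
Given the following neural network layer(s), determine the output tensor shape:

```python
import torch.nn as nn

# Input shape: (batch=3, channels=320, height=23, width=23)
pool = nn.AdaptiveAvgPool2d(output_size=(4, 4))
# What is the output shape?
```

Input: (3, 320, 23, 23) -> Output: (3, 320, 4, 4)

Answer: (3, 320, 4, 4)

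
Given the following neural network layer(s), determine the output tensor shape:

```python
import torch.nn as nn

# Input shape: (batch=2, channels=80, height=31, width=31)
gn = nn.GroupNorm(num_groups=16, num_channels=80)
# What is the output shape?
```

Input: (2, 80, 31, 31) -> Output: (2, 80, 31, 31)

Answer: (2, 80, 31, 31)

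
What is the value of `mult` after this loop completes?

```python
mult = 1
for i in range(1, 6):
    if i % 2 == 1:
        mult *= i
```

Product of odd numbers 1 to 5
`mult` takes the values: 1 → 3 → 15

Answer: 15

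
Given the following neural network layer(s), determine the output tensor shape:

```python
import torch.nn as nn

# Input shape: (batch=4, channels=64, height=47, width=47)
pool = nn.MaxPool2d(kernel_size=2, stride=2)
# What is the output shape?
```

Input: (4, 64, 47, 47) -> Output: (4, 64, 23, 23)

Answer: (4, 64, 23, 23)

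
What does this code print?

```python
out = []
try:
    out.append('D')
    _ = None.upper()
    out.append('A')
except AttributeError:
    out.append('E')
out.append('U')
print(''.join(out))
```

Execution trace: 'D' (try body) → 'E' (except AttributeError) → 'U' (after the try/except). Output: DEU

Answer: DEU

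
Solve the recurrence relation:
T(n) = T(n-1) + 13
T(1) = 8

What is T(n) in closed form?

Unrolling: T(n) = T(1) + 13·(n-1) = 8 + 13(n-1) = 13n - 5.

Answer: T(n) = 13n - 5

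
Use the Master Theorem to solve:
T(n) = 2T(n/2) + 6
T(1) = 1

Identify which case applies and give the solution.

a=2, b=2, f(n)=6. log_2(2) = 1. Since c=0 < 1, Case 1 applies: T(n) = Θ(n^log_b(a)) = O(n).

Answer: O(n) - Case 1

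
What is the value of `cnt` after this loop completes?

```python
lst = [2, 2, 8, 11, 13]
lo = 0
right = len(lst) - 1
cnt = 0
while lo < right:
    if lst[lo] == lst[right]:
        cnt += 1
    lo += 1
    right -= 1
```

Count matching pairs from ends
`cnt` takes the values: 0

Answer: 0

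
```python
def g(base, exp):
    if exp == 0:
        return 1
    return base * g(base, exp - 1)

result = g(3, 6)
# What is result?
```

g(3, 6) = 3 * 3 * 3 * 3 * 3 * 3 = 729

Answer: 729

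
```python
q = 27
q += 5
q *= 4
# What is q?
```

Trace:
`q = 27` → q = 27
`q += 5` → q = 32
`q *= 4` → q = 128
So q = 128

Answer: 128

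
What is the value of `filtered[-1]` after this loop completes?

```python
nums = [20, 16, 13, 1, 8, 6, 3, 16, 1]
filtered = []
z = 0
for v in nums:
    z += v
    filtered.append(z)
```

Cumulative sum ends at 84
`filtered` takes the values: [] → [20] → [20, 36] → [20, 36, 49] → [20, 36, 49, 50] → [20, 36, 49, 50, 58] → [20, 36, 49, 50, 58, 64] → [20, 36, 49, 50, 58, 64, 67] → [20, 36, 49, 50, 58, 64, 67, 83] → [20, 36, 49, 50, 58, 64, 67, 83, 84]
So `filtered[-1]` = 84

Answer: 84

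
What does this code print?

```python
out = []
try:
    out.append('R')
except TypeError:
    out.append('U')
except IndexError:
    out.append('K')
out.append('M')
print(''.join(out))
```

Execution trace: 'R' (try body, no exception) → 'M' (after the try/except). Output: RM

Answer: RM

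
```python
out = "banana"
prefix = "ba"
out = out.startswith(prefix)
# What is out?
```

Trace:
`out = "banana"` → out = 'banana'
`prefix = "ba"` → prefix = 'ba'
`out = out.startswith(prefix)` → out = True
So out = True

Answer: True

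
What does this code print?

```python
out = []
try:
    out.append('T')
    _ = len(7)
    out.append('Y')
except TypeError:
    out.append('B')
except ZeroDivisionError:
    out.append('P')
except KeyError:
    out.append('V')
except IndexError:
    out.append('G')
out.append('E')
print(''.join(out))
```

Execution trace: 'T' (try body) → 'B' (except TypeError) → 'E' (after the try/except). Output: TBE

Answer: TBE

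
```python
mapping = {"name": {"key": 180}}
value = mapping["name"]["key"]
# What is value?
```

Trace:
`mapping = {"name": {"key": 180}}` → mapping = {'name': {'key': 180}}
`value = mapping["name"]["key"]` → value = 180
So value = 180

Answer: 180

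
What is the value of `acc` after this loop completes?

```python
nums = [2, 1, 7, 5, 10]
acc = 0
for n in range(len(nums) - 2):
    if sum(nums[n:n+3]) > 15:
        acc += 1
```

Count windows with sum > 15
`acc` takes the values: 0 → 1

Answer: 1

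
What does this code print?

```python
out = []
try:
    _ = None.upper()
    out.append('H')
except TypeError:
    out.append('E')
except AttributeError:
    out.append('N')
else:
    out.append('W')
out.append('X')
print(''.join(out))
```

Execution trace: 'N' (except AttributeError) → 'X' (after the try/except). Output: NX

Answer: NX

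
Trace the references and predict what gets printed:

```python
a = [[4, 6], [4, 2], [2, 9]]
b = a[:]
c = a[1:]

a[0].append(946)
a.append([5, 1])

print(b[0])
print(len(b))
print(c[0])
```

Key concept: slice with nested mutation.
Step by step:
`a = [[4, 6], [4, 2], [2, 9]]` → a = [[4, 6], [4, 2], [2, 9]]
`b = a[:]` → b = [[4, 6], [4, 2], [2, 9]]
`c = a[1:]` → c = [[4, 2], [2, 9]]
`a[0].append(946)` → a = [[4, 6, 946], [4, 2], [2, 9]]; b = [[4, 6, 946], [4, 2], [2, 9]]
`a.append([5, 1])` → a = [[4, 6, 946], [4, 2], [2, 9], [5, 1]]
`print(b[0])` → prints [4, 6, 946]
`print(len(b))` → prints 3
`print(c[0])` → prints [4, 2]

Answer:
[4, 6, 946]
3
[4, 2]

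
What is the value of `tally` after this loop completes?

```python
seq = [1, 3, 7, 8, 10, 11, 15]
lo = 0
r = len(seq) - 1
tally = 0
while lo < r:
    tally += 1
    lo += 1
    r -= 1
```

Iterations until pointers meet (list length 7)
`tally` takes the values: 0 → 1 → 2 → 3

Answer: 3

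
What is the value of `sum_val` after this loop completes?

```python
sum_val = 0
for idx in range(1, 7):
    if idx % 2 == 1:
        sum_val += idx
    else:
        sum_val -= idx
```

Add odd, subtract even
`sum_val` takes the values: 0 → 1 → -1 → 2 → -2 → 3 → -3

Answer: -3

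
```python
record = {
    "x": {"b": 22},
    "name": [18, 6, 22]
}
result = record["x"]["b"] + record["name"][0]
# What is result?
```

Trace:
`record = { ...` → record = {'x': {'b': 22}, 'name': [18, 6, 22]}
`result = record["x"]["b"] + record["name"][0]` → result = 40
So result = 40

Answer: 40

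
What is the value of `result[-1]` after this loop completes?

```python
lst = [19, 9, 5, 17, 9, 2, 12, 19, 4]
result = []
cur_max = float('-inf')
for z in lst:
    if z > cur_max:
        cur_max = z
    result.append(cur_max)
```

Running max ends at 19
`result` takes the values: [] → [19] → [19, 19] → [19, 19, 19] → [19, 19, 19, 19] → [19, 19, 19, 19, 19] → [19, 19, 19, 19, 19, 19] → [19, 19, 19, 19, 19, 19, 19] → [19, 19, 19, 19, 19, 19, 19, 19] → [19, 19, 19, 19, 19, 19, 19, 19, 19]
So `result[-1]` = 19

Answer: 19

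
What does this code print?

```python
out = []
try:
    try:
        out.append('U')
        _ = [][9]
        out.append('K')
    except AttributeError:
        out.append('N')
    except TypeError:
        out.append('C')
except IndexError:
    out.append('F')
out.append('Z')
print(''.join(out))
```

Execution trace: 'U' (try body) → 'F' (outer except IndexError) → 'Z' (after the try/except). Output: UFZ

Answer: UFZ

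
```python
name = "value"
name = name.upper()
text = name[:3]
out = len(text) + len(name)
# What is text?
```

Trace:
`name = "value"` → name = 'value'
`name = name.upper()` → name = 'VALUE'
`text = name[:3]` → text = 'VAL'
`out = len(text) + len(name)` → out = 8
So text = 'VAL'

Answer: 'VAL'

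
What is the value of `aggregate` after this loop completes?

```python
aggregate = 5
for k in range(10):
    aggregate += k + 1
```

Start at 5, add 1 to 10 = 60
`aggregate` takes the values: 5 → 6 → 8 → 11 → 15 → 20 → 26 → 33 → 41 → 50 → 60

Answer: 60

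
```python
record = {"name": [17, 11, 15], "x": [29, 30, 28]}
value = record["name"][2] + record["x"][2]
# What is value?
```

Trace:
`record = {"name": [17, 11, 15], "x": [29, 30, 28]}` → record = {'name': [17, 11, 15], 'x': [29, 30, 28]}
`value = record["name"][2] + record["x"][2]` → value = 43
So value = 43

Answer: 43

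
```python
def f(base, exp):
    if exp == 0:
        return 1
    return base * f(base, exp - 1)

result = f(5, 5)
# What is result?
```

f(5, 5) = 5 * 5 * 5 * 5 * 5 = 3125

Answer: 3125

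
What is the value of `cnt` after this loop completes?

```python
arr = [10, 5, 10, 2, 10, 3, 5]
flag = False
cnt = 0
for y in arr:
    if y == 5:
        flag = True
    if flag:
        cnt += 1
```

Count elements after first 5 in [10, 5, 10, 2, 10, 3, 5]
`cnt` takes the values: 0 → 1 → 2 → 3 → 4 → 5 → 6

Answer: 6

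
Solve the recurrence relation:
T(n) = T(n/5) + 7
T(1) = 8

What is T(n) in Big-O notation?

Each step divides n by 5 and adds 7. After log_5(n) steps we reach T(1)=8. So T(n) = 7·log_5(n) + 8 = O(log n).

Answer: O(log n)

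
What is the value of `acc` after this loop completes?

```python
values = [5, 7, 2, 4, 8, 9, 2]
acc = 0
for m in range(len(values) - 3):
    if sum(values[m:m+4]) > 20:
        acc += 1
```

Count windows with sum > 20
`acc` takes the values: 0 → 1 → 2 → 3

Answer: 3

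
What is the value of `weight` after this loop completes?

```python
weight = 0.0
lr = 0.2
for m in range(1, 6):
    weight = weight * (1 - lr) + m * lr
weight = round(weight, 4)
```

Moving average with lr=0.2
`weight` takes the values: 0.0 → 0.2 → 0.56 → 1.048 → 1.6384 → 2.31072 → 2.3107

Answer: 2.3107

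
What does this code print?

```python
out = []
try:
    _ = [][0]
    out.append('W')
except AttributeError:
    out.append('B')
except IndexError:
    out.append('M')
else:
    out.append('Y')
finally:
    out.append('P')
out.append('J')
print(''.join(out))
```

Execution trace: 'M' (except IndexError) → 'P' (finally) → 'J' (after the try/except). Output: MPJ

Answer: MPJ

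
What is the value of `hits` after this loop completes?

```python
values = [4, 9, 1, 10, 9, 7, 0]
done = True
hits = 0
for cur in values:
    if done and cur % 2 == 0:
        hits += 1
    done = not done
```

Count even values at even positions
`hits` takes the values: 0 → 1 → 2

Answer: 2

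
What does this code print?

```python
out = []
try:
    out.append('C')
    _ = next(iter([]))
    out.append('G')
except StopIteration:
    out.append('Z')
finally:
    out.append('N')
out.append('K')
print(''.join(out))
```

Execution trace: 'C' (try body) → 'Z' (except StopIteration) → 'N' (finally) → 'K' (after the try/except). Output: CZNK

Answer: CZNK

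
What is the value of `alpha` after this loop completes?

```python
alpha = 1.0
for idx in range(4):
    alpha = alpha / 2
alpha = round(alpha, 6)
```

Halving LR 4 times: 1 / 2^4
`alpha` takes the values: 1.0 → 0.5 → 0.25 → 0.125 → 0.0625

Answer: 0.0625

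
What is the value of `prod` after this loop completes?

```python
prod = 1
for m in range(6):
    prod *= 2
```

2^6 = 64
`prod` takes the values: 1 → 2 → 4 → 8 → 16 → 32 → 64

Answer: 64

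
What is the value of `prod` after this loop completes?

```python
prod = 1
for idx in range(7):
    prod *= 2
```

2^7 = 128
`prod` takes the values: 1 → 2 → 4 → 8 → 16 → 32 → 64 → 128

Answer: 128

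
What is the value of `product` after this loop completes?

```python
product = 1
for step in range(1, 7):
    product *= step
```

6! = 720
`product` takes the values: 1 → 2 → 6 → 24 → 120 → 720

Answer: 720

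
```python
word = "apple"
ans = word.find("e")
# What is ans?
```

Trace:
`word = "apple"` → word = 'apple'
`ans = word.find("e")` → ans = 4
So ans = 4

Answer: 4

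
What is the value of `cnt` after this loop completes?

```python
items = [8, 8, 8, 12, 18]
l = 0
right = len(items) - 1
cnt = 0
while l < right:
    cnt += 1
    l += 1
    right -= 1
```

Iterations until pointers meet (list length 5)
`cnt` takes the values: 0 → 1 → 2

Answer: 2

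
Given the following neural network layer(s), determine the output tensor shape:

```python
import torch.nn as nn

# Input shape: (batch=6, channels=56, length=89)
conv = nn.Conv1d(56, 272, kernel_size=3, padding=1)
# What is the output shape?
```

Input: (6, 56, 89) -> Output: (6, 272, 89)

Answer: (6, 272, 89)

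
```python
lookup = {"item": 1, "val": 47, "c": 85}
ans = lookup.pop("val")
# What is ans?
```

Trace:
`lookup = {"item": 1, "val": 47, "c": 85}` → lookup = {'item': 1, 'val': 47, 'c': 85}
`ans = lookup.pop("val")` → lookup = {'item': 1, 'c': 85}; ans = 47
So ans = 47

Answer: 47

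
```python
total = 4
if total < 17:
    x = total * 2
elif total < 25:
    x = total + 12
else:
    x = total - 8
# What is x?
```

Trace:
`total = 4` → total = 4
`if total < 17: ...` → total < 17 is True → x = 8
So x = 8

Answer: 8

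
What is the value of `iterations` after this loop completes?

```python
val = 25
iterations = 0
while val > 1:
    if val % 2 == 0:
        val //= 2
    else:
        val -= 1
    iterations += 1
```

Steps to reduce 25 to 1
`iterations` takes the values: 0 → 1 → 2 → 3 → 4 → 5 → 6

Answer: 6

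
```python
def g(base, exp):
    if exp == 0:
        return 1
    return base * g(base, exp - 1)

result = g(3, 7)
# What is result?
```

g(3, 7) = 3 * 3 * 3 * 3 * 3 * 3 * 3 = 2187

Answer: 2187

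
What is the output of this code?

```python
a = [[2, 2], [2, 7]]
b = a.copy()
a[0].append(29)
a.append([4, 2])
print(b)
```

Key concept: shallow copy with nested lists.
Step by step:
`a = [[2, 2], [2, 7]]` → a = [[2, 2], [2, 7]]
`b = a.copy()` → b = [[2, 2], [2, 7]]
`a[0].append(29)` → a = [[2, 2, 29], [2, 7]]; b = [[2, 2, 29], [2, 7]]
`a.append([4, 2])` → a = [[2, 2, 29], [2, 7], [4, 2]]
`print(b)` → prints [[2, 2, 29], [2, 7]]

Answer: [[2, 2, 29], [2, 7]]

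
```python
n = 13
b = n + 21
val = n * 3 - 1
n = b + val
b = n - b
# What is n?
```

Trace:
`n = 13` → n = 13
`b = n + 21` → b = 34
`val = n * 3 - 1` → val = 38
`n = b + val` → n = 72
`b = n - b` → b = 38
So n = 72

Answer: 72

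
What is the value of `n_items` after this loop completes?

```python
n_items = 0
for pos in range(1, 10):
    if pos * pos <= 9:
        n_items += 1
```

Count numbers where pos² ≤ 9
`n_items` takes the values: 0 → 1 → 2 → 3

Answer: 3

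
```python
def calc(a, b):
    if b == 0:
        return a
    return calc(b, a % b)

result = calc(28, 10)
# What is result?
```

calc(28, 10) -> calc(10, 8) -> calc(8, 2) -> calc(2, 0) -> 2

Answer: 2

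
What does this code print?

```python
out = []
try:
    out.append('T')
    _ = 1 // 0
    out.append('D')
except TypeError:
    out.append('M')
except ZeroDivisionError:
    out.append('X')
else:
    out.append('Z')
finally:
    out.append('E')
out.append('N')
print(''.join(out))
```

Execution trace: 'T' (try body) → 'X' (except ZeroDivisionError) → 'E' (finally) → 'N' (after the try/except). Output: TXEN

Answer: TXEN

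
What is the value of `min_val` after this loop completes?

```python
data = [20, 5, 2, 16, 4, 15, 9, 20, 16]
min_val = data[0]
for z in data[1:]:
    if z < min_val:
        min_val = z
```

Minimum of [20, 5, 2, 16, 4, 15, 9, 20, 16]
`min_val` takes the values: 20 → 5 → 2

Answer: 2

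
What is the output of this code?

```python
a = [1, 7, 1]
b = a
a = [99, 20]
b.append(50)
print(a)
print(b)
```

Key concept: rebinding vs mutation: a is rebound to a new list, b still points at the original.
Step by step:
`a = [1, 7, 1]` → a = [1, 7, 1]
`b = a` → b = [1, 7, 1] (same object as a)
`a = [99, 20]` → a = [99, 20]
`b.append(50)` → b = [1, 7, 1, 50]
`print(a)` → prints [99, 20]
`print(b)` → prints [1, 7, 1, 50]

Answer:
[99, 20]
[1, 7, 1, 50]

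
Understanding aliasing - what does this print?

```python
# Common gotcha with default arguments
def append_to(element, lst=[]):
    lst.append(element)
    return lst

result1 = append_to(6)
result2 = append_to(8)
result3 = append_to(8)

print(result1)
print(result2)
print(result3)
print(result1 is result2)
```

Key concept: mutable default argument gotcha.
Step by step:
`result1 = append_to(6)` → result1 = [6]
`result2 = append_to(8)` → result1 = [6, 8] (same object as result2); result2 = [6, 8] (same object as result1)
`result3 = append_to(8)` → result1 = [6, 8, 8] (same object as result2, result3); result2 = [6, 8, 8] (same object as result1, result3); result3 = [6, 8, 8] (same object as result1, result2)
`print(result1)` → prints [6, 8, 8]
`print(result2)` → prints [6, 8, 8]
`print(result3)` → prints [6, 8, 8]
`print(result1 is result2)` → prints True

Answer:
[6, 8, 8]
[6, 8, 8]
[6, 8, 8]
True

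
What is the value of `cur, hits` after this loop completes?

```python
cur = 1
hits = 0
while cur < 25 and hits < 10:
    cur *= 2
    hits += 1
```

Double until >= 25 or 10 iterations
`cur, hits` takes the values: (1, 0) → (2, 0) → (2, 1) → (4, 1) → (4, 2) → (8, 2) → (8, 3) → (16, 3) → (16, 4) → (32, 4) → (32, 5)

Answer: 32, 5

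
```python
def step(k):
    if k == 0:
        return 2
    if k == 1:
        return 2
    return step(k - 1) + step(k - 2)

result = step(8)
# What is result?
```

Build up from base cases: step(0)=2, step(1)=2, step(2)=4, step(3)=6, step(4)=10, step(5)=16, step(6)=26, ..., step(8)=68

Answer: 68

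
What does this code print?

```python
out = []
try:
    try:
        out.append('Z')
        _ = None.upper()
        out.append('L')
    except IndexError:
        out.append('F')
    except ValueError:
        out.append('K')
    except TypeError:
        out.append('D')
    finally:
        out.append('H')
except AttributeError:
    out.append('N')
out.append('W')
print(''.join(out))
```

Execution trace: 'Z' (inner try body) → 'H' (inner finally) → 'N' (outer except AttributeError) → 'W' (after the try/except). Output: ZHNW

Answer: ZHNW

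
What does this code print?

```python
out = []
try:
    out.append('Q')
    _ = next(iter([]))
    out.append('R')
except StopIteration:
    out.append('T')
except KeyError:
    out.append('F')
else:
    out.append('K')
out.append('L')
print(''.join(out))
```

Execution trace: 'Q' (try body) → 'T' (except StopIteration) → 'L' (after the try/except). Output: QTL

Answer: QTL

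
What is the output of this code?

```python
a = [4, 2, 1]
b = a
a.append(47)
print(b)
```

Key concept: basic list aliasing.
Step by step:
`a = [4, 2, 1]` → a = [4, 2, 1]
`b = a` → b = [4, 2, 1] (same object as a)
`a.append(47)` → a = [4, 2, 1, 47] (same object as b); b = [4, 2, 1, 47] (same object as a)
`print(b)` → prints [4, 2, 1, 47]

Answer: [4, 2, 1, 47]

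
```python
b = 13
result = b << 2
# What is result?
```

Trace:
`b = 13` → b = 13
`result = b << 2` → result = 52
So result = 52

Answer: 52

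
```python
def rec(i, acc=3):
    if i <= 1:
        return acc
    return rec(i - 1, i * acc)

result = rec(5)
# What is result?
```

Accumulator trace (n, acc): (5, 3) -> (4, 15) -> (3, 60) -> (2, 180) -> (1, 360) -> return 360

Answer: 360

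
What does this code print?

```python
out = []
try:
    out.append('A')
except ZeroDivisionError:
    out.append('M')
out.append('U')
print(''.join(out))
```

Execution trace: 'A' (try body, no exception) → 'U' (after the try/except). Output: AU

Answer: AU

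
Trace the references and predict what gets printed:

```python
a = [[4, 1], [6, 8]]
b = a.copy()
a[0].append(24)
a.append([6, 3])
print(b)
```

Key concept: shallow copy with nested lists.
Step by step:
`a = [[4, 1], [6, 8]]` → a = [[4, 1], [6, 8]]
`b = a.copy()` → b = [[4, 1], [6, 8]]
`a[0].append(24)` → a = [[4, 1, 24], [6, 8]]; b = [[4, 1, 24], [6, 8]]
`a.append([6, 3])` → a = [[4, 1, 24], [6, 8], [6, 3]]
`print(b)` → prints [[4, 1, 24], [6, 8]]

Answer: [[4, 1, 24], [6, 8]]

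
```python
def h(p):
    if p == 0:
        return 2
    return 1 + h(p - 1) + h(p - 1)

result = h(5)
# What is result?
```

h(p) = 1 + 2·h(p-1), h(0)=2. Closed form: (2+1)·2^5 - 1 = 95.

Answer: 95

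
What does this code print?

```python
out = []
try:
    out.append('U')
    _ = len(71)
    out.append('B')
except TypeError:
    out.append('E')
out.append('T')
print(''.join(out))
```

Execution trace: 'U' (try body) → 'E' (except TypeError) → 'T' (after the try/except). Output: UET

Answer: UET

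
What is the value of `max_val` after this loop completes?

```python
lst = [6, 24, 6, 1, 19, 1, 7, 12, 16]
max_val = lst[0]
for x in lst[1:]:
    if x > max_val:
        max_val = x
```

Maximum of [6, 24, 6, 1, 19, 1, 7, 12, 16]
`max_val` takes the values: 6 → 24

Answer: 24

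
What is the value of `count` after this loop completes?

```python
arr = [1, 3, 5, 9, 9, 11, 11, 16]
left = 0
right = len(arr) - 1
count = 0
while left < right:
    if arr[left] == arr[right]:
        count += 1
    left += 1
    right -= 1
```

Count matching pairs from ends
`count` takes the values: 0 → 1

Answer: 1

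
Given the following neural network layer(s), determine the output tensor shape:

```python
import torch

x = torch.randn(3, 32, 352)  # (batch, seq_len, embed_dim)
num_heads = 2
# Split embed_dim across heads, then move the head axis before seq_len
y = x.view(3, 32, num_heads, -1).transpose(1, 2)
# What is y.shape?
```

Input: (3, 32, 352) -> head_dim = 352 // 2 = 176; after view: (3, 32, 2, 176) -> after transpose(1, 2): (3, 2, 32, 176) -> Output: (3, 2, 32, 176)

Answer: (3, 2, 32, 176)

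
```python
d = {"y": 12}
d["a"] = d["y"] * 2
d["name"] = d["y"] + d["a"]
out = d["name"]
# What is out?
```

Trace:
`d = {"y": 12}` → d = {'y': 12}
`d["a"] = d["y"] * 2` → d = {'y': 12, 'a': 24}
`d["name"] = d["y"] + d["a"]` → d = {'y': 12, 'a': 24, 'name': 36}
`out = d["name"]` → out = 36
So out = 36

Answer: 36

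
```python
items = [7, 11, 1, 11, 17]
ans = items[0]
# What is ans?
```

Trace:
`items = [7, 11, 1, 11, 17]` → items = [7, 11, 1, 11, 17]
`ans = items[0]` → ans = 7
So ans = 7

Answer: 7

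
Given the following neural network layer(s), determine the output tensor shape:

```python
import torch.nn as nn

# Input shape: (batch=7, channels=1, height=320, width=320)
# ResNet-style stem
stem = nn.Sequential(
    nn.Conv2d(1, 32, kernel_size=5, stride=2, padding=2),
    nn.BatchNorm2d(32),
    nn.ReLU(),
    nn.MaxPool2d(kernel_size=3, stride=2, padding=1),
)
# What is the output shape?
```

Input: (7, 1, 320, 320) -> after Conv2d 5x5 stride=2: (7, 32, 160, 160) -> Output: (7, 32, 80, 80)

Answer: (7, 32, 80, 80)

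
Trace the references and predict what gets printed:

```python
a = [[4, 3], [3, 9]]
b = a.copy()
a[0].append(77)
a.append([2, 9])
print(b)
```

Key concept: shallow copy with nested lists.
Step by step:
`a = [[4, 3], [3, 9]]` → a = [[4, 3], [3, 9]]
`b = a.copy()` → b = [[4, 3], [3, 9]]
`a[0].append(77)` → a = [[4, 3, 77], [3, 9]]; b = [[4, 3, 77], [3, 9]]
`a.append([2, 9])` → a = [[4, 3, 77], [3, 9], [2, 9]]
`print(b)` → prints [[4, 3, 77], [3, 9]]

Answer: [[4, 3, 77], [3, 9]]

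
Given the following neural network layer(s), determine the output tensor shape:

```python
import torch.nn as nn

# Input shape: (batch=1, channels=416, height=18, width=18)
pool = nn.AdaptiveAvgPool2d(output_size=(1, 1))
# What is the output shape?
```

Input: (1, 416, 18, 18) -> Output: (1, 416, 1, 1)

Answer: (1, 416, 1, 1)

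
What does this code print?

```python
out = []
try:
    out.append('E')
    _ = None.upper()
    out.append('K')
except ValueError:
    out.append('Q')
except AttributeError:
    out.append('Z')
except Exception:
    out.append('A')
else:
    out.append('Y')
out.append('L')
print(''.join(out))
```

Execution trace: 'E' (try body) → 'Z' (except AttributeError) → 'L' (after the try/except). Output: EZL

Answer: EZL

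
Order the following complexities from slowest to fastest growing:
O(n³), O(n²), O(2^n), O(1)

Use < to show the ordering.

Ordered by growth rate: O(1) < O(n²) < O(n³) < O(2^n)

Answer: O(1) < O(n²) < O(n³) < O(2^n)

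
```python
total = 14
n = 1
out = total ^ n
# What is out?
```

Trace:
`total = 14` → total = 14
`n = 1` → n = 1
`out = total ^ n` → out = 15
So out = 15

Answer: 15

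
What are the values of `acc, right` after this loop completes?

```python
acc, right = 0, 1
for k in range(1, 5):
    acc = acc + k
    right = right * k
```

Sum and factorial of 1 to 4
`acc, right` takes the values: (0, 1) → (1, 1) → (3, 1) → (3, 2) → (6, 2) → (6, 6) → (10, 6) → (10, 24)

Answer: 10, 24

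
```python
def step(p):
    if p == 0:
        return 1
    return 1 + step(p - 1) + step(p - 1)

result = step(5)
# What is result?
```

step(p) = 1 + 2·step(p-1), step(0)=1. Closed form: (1+1)·2^5 - 1 = 63.

Answer: 63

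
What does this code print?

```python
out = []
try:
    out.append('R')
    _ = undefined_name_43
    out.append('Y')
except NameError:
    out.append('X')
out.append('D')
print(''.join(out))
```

Execution trace: 'R' (try body) → 'X' (except NameError) → 'D' (after the try/except). Output: RXD

Answer: RXD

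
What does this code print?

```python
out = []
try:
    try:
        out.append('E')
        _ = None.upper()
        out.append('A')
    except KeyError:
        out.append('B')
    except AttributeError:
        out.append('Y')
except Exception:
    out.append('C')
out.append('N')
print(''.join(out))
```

Execution trace: 'E' (inner try body) → 'Y' (inner except AttributeError) → 'N' (after the try/except). Output: EYN

Answer: EYN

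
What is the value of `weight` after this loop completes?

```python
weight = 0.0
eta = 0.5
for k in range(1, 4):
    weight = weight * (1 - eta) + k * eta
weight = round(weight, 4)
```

Moving average with lr=0.5
`weight` takes the values: 0.0 → 0.5 → 1.25 → 2.125

Answer: 2.125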